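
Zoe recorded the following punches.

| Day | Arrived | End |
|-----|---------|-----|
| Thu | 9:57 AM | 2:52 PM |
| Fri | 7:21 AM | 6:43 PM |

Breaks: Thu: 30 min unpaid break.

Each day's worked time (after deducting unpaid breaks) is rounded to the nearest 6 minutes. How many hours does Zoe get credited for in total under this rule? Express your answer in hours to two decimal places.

15.80 hours

Thu: 9:57 AM–2:52 PM = 4 h 55 min − 30 min = 4 h 25 min → rounds to 4 h 24 min
Fri: 7:21 AM–6:43 PM = 11 h 22 min → rounds to 11 h 24 min
Total credited: 15 h 48 min.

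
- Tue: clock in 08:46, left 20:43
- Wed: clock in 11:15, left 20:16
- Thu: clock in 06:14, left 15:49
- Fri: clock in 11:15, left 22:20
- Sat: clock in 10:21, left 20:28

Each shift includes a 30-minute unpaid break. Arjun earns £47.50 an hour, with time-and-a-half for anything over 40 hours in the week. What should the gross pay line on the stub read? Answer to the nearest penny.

£2559.06

Tue: 08:46–20:43 = 11 h 57 min; less 30 min break → 11 h 27 min
Wed: 11:15–20:16 = 9 h 1 min; less 30 min break → 8 h 31 min
Thu: 06:14–15:49 = 9 h 35 min; less 30 min break → 9 h 5 min
Fri: 11:15–22:20 = 11 h 5 min; less 30 min break → 10 h 35 min
Sat: 10:21–20:28 = 10 h 7 min; less 30 min break → 9 h 37 min
Total worked: 49 h 15 min = 2955 min.
Regular 40 h 0 min = 2400 min at £47.50/h; overtime 9 h 15 min = 555 min at £71.25/h.
Pay = (2400 × £47.50 + 555 × £71.25) ÷ 60 = £2559.06.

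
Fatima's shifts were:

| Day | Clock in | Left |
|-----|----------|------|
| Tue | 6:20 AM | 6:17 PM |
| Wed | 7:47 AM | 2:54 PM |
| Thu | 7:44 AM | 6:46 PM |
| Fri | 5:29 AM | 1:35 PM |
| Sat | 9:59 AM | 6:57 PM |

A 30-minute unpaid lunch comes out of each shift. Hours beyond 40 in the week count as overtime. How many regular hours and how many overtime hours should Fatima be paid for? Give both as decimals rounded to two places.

Regular 40.00 hours, overtime 4.67 hours

Tue: 6:20 AM–6:17 PM = 11 h 57 min; less 30 min break → 11 h 27 min
Wed: 7:47 AM–2:54 PM = 7 h 7 min; less 30 min break → 6 h 37 min
Thu: 7:44 AM–6:46 PM = 11 h 2 min; less 30 min break → 10 h 32 min
Fri: 5:29 AM–1:35 PM = 8 h 6 min; less 30 min break → 7 h 36 min
Sat: 9:59 AM–6:57 PM = 8 h 58 min; less 30 min break → 8 h 28 min
Total worked: 44 h 40 min = 44.67 h.
Threshold 40 h → overtime 4 h 40 min, regular 40 h 0 min.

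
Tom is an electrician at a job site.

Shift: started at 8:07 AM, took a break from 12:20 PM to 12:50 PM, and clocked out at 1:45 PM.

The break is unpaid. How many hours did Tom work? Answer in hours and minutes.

Shift: 8:07 AM–1:45 PM = 5 h 38 min; less 30 min break → 5 h 8 min

5 h 8 min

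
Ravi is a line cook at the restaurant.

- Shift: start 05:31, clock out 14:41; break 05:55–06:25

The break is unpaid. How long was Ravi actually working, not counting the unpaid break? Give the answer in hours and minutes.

8 h 40 min

Shift: 05:31–14:41 = 9 h 10 min; less 30 min break → 8 h 40 min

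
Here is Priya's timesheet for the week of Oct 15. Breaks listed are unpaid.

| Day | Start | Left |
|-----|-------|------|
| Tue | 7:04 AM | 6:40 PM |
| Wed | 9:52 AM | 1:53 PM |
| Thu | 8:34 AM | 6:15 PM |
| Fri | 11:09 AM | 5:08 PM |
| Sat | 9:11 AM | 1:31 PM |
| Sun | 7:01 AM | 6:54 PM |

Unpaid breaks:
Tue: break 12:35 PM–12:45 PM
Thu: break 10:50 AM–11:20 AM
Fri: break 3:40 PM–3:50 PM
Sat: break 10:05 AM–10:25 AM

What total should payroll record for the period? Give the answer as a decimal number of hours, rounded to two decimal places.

Tue: 7:04 AM–6:40 PM = 11 h 36 min; less 10 min break → 11 h 26 min
Wed: 9:52 AM–1:53 PM = 4 h 1 min
Thu: 8:34 AM–6:15 PM = 9 h 41 min; less 30 min break → 9 h 11 min
Fri: 11:09 AM–5:08 PM = 5 h 59 min; less 10 min break → 5 h 49 min
Sat: 9:11 AM–1:31 PM = 4 h 20 min; less 20 min break → 4 h 0 min
Sun: 7:01 AM–6:54 PM = 11 h 53 min
Total: 11 h 26 min + 4 h 1 min + 9 h 11 min + 5 h 49 min + 4 h 0 min + 11 h 53 min = 46 h 20 min.

46.33 hours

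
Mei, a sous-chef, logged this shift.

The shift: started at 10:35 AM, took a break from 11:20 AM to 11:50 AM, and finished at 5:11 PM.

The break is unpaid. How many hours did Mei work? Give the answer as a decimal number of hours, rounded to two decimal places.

6.10 hours

The shift: 10:35 AM–5:11 PM = 6 h 36 min; less 30 min break → 6 h 6 min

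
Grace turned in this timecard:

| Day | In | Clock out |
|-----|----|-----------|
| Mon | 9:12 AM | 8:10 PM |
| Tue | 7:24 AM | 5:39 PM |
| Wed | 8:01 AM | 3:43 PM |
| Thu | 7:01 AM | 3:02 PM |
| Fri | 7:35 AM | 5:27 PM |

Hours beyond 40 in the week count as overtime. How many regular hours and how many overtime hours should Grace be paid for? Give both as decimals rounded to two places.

Mon: 9:12 AM–8:10 PM = 10 h 58 min
Tue: 7:24 AM–5:39 PM = 10 h 15 min
Wed: 8:01 AM–3:43 PM = 7 h 42 min
Thu: 7:01 AM–3:02 PM = 8 h 1 min
Fri: 7:35 AM–5:27 PM = 9 h 52 min
Total worked: 46 h 48 min = 46.80 h.
Threshold 40 h → overtime 6 h 48 min, regular 40 h 0 min.

Regular 40.00 hours, overtime 6.80 hours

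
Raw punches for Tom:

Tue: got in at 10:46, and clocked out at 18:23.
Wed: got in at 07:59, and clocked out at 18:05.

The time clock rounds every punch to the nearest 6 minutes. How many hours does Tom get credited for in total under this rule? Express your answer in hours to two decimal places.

17.70 hours

Tue: in 10:46→10:48, out 18:23→18:24; 7 h 36 min
Wed: in 07:59→08:00, out 18:05→18:06; 10 h 6 min
Total credited: 17 h 42 min.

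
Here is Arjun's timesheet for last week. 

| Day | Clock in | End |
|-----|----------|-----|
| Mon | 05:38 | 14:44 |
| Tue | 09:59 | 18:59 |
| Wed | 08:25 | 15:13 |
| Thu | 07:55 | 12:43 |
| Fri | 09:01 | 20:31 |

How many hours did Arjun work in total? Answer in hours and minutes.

41 h 12 min

Mon: 05:38–14:44 = 9 h 6 min
Tue: 09:59–18:59 = 9 h 0 min
Wed: 08:25–15:13 = 6 h 48 min
Thu: 07:55–12:43 = 4 h 48 min
Fri: 09:01–20:31 = 11 h 30 min
Total: 9 h 6 min + 9 h 0 min + 6 h 48 min + 4 h 48 min + 11 h 30 min = 41 h 12 min.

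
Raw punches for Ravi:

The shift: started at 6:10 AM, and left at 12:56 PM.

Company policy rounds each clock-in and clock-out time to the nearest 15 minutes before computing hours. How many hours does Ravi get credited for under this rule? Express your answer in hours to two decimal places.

6.75 hours

The shift: in 6:10 AM→6:15 AM, out 12:56 PM→1:00 PM; 6 h 45 min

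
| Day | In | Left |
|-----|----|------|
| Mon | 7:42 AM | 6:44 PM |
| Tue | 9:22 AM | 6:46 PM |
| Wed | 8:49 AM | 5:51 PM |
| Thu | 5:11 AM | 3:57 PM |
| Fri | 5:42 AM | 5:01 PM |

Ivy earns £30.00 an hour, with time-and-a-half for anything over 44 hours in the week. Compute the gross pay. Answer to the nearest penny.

£1659.75

Mon: 7:42 AM–6:44 PM = 11 h 2 min
Tue: 9:22 AM–6:46 PM = 9 h 24 min
Wed: 8:49 AM–5:51 PM = 9 h 2 min
Thu: 5:11 AM–3:57 PM = 10 h 46 min
Fri: 5:42 AM–5:01 PM = 11 h 19 min
Total worked: 51 h 33 min = 3093 min.
Regular 44 h 0 min = 2640 min at £30.00/h; overtime 7 h 33 min = 453 min at £45.00/h.
Pay = (2640 × £30.00 + 453 × £45.00) ÷ 60 = £1659.75.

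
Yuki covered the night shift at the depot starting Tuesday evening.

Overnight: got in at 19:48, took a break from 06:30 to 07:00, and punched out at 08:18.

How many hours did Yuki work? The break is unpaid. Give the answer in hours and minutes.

Overnight: 19:48 → midnight = 4 h 12 min; midnight → 08:18 = 8 h 18 min; span 12 h 30 min; less 30 min break → 12 h 0 min

12 h 0 min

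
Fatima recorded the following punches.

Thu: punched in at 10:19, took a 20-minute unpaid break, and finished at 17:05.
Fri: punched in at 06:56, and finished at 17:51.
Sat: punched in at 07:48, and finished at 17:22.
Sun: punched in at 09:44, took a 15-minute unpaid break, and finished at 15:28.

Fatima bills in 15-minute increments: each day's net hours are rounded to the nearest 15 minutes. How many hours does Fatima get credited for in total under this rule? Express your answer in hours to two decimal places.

Thu: 10:19–17:05 = 6 h 46 min − 20 min = 6 h 26 min → rounds to 6 h 30 min
Fri: 06:56–17:51 = 10 h 55 min → rounds to 11 h 0 min
Sat: 07:48–17:22 = 9 h 34 min → rounds to 9 h 30 min
Sun: 09:44–15:28 = 5 h 44 min − 15 min = 5 h 29 min → rounds to 5 h 30 min
Total credited: 32 h 30 min.

32.50 hours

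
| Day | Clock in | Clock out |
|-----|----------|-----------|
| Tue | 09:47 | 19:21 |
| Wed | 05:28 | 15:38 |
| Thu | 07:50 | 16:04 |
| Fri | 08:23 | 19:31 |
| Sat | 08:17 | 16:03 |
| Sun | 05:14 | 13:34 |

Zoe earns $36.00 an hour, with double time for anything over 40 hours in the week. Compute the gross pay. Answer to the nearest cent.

$2534.40

Tue: 09:47–19:21 = 9 h 34 min
Wed: 05:28–15:38 = 10 h 10 min
Thu: 07:50–16:04 = 8 h 14 min
Fri: 08:23–19:31 = 11 h 8 min
Sat: 08:17–16:03 = 7 h 46 min
Sun: 05:14–13:34 = 8 h 20 min
Total worked: 55 h 12 min = 3312 min.
Regular 40 h 0 min = 2400 min at $36.00/h; overtime 15 h 12 min = 912 min at $72.00/h.
Pay = (2400 × $36.00 + 912 × $72.00) ÷ 60 = $2534.40.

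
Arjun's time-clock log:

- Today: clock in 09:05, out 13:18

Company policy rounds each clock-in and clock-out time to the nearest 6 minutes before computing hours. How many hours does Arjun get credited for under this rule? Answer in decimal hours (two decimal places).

4.20 hours

Today: in 09:05→09:06, out 13:18→13:18; 4 h 12 min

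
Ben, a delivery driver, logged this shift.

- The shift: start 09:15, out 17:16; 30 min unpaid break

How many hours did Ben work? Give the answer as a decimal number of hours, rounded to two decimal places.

The shift: 09:15–17:16 = 8 h 1 min; less 30 min break → 7 h 31 min

7.52 hours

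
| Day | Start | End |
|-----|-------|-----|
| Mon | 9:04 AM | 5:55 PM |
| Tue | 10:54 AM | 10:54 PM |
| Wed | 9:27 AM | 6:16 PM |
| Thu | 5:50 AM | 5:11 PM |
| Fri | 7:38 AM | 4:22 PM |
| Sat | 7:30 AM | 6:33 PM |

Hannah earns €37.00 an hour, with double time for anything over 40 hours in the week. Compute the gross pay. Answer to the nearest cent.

€3019.20

Mon: 9:04 AM–5:55 PM = 8 h 51 min
Tue: 10:54 AM–10:54 PM = 12 h 0 min
Wed: 9:27 AM–6:16 PM = 8 h 49 min
Thu: 5:50 AM–5:11 PM = 11 h 21 min
Fri: 7:38 AM–4:22 PM = 8 h 44 min
Sat: 7:30 AM–6:33 PM = 11 h 3 min
Total worked: 60 h 48 min = 3648 min.
Regular 40 h 0 min = 2400 min at €37.00/h; overtime 20 h 48 min = 1248 min at €74.00/h.
Pay = (2400 × €37.00 + 1248 × €74.00) ÷ 60 = €3019.20.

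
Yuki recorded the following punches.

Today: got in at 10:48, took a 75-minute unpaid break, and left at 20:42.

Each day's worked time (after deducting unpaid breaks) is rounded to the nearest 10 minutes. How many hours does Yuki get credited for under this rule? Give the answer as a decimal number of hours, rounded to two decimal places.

Today: 10:48–20:42 = 9 h 54 min − 75 min = 8 h 39 min → rounds to 8 h 40 min

8.67 hours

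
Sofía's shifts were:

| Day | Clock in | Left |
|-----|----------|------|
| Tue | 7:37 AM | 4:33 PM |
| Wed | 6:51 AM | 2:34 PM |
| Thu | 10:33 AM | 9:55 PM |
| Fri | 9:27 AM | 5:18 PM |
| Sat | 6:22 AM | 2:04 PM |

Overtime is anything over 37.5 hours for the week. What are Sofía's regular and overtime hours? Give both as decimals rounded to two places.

Regular 37.50 hours, overtime 6.07 hours

Tue: 7:37 AM–4:33 PM = 8 h 56 min
Wed: 6:51 AM–2:34 PM = 7 h 43 min
Thu: 10:33 AM–9:55 PM = 11 h 22 min
Fri: 9:27 AM–5:18 PM = 7 h 51 min
Sat: 6:22 AM–2:04 PM = 7 h 42 min
Total worked: 43 h 34 min = 43.57 h.
Threshold 37.5 h → overtime 6 h 4 min, regular 37 h 30 min.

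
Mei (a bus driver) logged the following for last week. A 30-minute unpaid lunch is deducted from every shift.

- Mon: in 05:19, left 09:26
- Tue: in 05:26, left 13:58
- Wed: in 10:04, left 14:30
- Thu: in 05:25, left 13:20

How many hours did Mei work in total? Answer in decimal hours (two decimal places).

Mon: 05:19–09:26 = 4 h 7 min; less 30 min break → 3 h 37 min
Tue: 05:26–13:58 = 8 h 32 min; less 30 min break → 8 h 2 min
Wed: 10:04–14:30 = 4 h 26 min; less 30 min break → 3 h 56 min
Thu: 05:25–13:20 = 7 h 55 min; less 30 min break → 7 h 25 min
Total: 3 h 37 min + 8 h 2 min + 3 h 56 min + 7 h 25 min = 23 h 0 min.

23.00 hours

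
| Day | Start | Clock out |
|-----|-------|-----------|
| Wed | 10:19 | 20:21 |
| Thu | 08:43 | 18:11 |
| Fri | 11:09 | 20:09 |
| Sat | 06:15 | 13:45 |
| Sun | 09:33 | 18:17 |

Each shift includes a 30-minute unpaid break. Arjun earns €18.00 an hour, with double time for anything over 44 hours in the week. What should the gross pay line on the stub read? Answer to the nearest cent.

Wed: 10:19–20:21 = 10 h 2 min; less 30 min break → 9 h 32 min
Thu: 08:43–18:11 = 9 h 28 min; less 30 min break → 8 h 58 min
Fri: 11:09–20:09 = 9 h 0 min; less 30 min break → 8 h 30 min
Sat: 06:15–13:45 = 7 h 30 min; less 30 min break → 7 h 0 min
Sun: 09:33–18:17 = 8 h 44 min; less 30 min break → 8 h 14 min
Total worked: 42 h 14 min = 2534 min.
Regular 42 h 14 min = 2534 min at €18.00/h; overtime 0 h 0 min = 0 min at €36.00/h.
Pay = (2534 × €18.00 + 0 × €36.00) ÷ 60 = €760.20.

€760.20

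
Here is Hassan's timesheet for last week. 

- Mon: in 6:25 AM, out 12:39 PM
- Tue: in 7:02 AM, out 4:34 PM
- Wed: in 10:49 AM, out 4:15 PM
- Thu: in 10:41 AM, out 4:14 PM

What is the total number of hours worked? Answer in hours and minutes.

26 h 45 min

Mon: 6:25 AM–12:39 PM = 6 h 14 min
Tue: 7:02 AM–4:34 PM = 9 h 32 min
Wed: 10:49 AM–4:15 PM = 5 h 26 min
Thu: 10:41 AM–4:14 PM = 5 h 33 min
Total: 6 h 14 min + 9 h 32 min + 5 h 26 min + 5 h 33 min = 26 h 45 min.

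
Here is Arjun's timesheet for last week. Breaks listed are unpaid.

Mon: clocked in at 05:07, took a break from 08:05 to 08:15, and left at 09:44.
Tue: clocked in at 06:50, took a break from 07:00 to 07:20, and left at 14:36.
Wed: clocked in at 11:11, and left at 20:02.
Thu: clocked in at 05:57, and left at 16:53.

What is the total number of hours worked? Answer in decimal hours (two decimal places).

Mon: 05:07–09:44 = 4 h 37 min; less 10 min break → 4 h 27 min
Tue: 06:50–14:36 = 7 h 46 min; less 20 min break → 7 h 26 min
Wed: 11:11–20:02 = 8 h 51 min
Thu: 05:57–16:53 = 10 h 56 min
Total: 4 h 27 min + 7 h 26 min + 8 h 51 min + 10 h 56 min = 31 h 40 min.

31.67 hours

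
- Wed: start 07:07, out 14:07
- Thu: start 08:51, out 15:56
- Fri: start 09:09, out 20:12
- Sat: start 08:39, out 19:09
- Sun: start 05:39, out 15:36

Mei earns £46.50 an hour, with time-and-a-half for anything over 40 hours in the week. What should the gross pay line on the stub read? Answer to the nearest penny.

£2249.44

Wed: 07:07–14:07 = 7 h 0 min
Thu: 08:51–15:56 = 7 h 5 min
Fri: 09:09–20:12 = 11 h 3 min
Sat: 08:39–19:09 = 10 h 30 min
Sun: 05:39–15:36 = 9 h 57 min
Total worked: 45 h 35 min = 2735 min.
Regular 40 h 0 min = 2400 min at £46.50/h; overtime 5 h 35 min = 335 min at £69.75/h.
Pay = (2400 × £46.50 + 335 × £69.75) ÷ 60 = £2249.44.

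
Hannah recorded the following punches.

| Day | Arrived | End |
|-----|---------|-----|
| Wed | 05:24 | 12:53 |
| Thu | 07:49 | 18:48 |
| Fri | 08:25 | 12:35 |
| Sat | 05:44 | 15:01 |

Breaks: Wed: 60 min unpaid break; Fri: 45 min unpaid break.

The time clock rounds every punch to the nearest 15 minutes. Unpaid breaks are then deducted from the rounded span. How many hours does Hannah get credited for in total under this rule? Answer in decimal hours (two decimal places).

30.00 hours

Wed: in 05:24→05:30, out 12:53→13:00; 7 h 30 min − 60 min = 6 h 30 min
Thu: in 07:49→07:45, out 18:48→18:45; 11 h 0 min
Fri: in 08:25→08:30, out 12:35→12:30; 4 h 0 min − 45 min = 3 h 15 min
Sat: in 05:44→05:45, out 15:01→15:00; 9 h 15 min
Total credited: 30 h 0 min.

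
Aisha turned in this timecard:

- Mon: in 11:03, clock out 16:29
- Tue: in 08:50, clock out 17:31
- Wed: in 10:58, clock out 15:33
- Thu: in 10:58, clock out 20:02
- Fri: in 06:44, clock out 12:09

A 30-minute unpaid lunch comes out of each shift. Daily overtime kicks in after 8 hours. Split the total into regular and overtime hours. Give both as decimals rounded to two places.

Regular 29.93 hours, overtime 0.75 hours

Mon: 11:03–16:29 = 5 h 26 min; less 30 min break → 4 h 56 min
Tue: 08:50–17:31 = 8 h 41 min; less 30 min break → 8 h 11 min
Wed: 10:58–15:33 = 4 h 35 min; less 30 min break → 4 h 5 min
Thu: 10:58–20:02 = 9 h 4 min; less 30 min break → 8 h 34 min
Fri: 06:44–12:09 = 5 h 25 min; less 30 min break → 4 h 55 min
Mon reg 4 h 56 min / OT 0 h 0 min; Tue reg 8 h 0 min / OT 0 h 11 min; Wed reg 4 h 5 min / OT 0 h 0 min; Thu reg 8 h 0 min / OT 0 h 34 min; Fri reg 4 h 55 min / OT 0 h 0 min.
Totals: regular 29 h 56 min, overtime 0 h 45 min.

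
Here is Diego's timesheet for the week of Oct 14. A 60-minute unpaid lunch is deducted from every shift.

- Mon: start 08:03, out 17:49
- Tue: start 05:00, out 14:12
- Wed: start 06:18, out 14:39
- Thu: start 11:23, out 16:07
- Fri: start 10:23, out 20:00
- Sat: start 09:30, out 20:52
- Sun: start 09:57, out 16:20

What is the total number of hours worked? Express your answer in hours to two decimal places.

Mon: 08:03–17:49 = 9 h 46 min; less 60 min break → 8 h 46 min
Tue: 05:00–14:12 = 9 h 12 min; less 60 min break → 8 h 12 min
Wed: 06:18–14:39 = 8 h 21 min; less 60 min break → 7 h 21 min
Thu: 11:23–16:07 = 4 h 44 min; less 60 min break → 3 h 44 min
Fri: 10:23–20:00 = 9 h 37 min; less 60 min break → 8 h 37 min
Sat: 09:30–20:52 = 11 h 22 min; less 60 min break → 10 h 22 min
Sun: 09:57–16:20 = 6 h 23 min; less 60 min break → 5 h 23 min
Total: 8 h 46 min + 8 h 12 min + 7 h 21 min + 3 h 44 min + 8 h 37 min + 10 h 22 min + 5 h 23 min = 52 h 25 min.

52.42 hours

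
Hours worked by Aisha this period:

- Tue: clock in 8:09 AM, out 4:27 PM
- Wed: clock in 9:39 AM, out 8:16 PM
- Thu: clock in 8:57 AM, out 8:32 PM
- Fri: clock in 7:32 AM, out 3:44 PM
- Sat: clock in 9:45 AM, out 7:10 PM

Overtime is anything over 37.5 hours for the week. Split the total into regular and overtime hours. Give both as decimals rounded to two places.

Tue: 8:09 AM–4:27 PM = 8 h 18 min
Wed: 9:39 AM–8:16 PM = 10 h 37 min
Thu: 8:57 AM–8:32 PM = 11 h 35 min
Fri: 7:32 AM–3:44 PM = 8 h 12 min
Sat: 9:45 AM–7:10 PM = 9 h 25 min
Total worked: 48 h 7 min = 48.12 h.
Threshold 37.5 h → overtime 10 h 37 min, regular 37 h 30 min.

Regular 37.50 hours, overtime 10.62 hours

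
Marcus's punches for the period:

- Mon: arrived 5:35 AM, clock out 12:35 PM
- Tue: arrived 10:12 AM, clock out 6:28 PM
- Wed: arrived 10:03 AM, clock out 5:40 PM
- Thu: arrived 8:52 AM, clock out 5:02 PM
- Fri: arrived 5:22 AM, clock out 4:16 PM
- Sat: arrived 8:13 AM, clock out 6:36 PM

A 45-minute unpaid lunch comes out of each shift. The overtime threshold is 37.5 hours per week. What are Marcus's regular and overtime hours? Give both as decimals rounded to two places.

Regular 37.50 hours, overtime 10.33 hours

Mon: 5:35 AM–12:35 PM = 7 h 0 min; less 45 min break → 6 h 15 min
Tue: 10:12 AM–6:28 PM = 8 h 16 min; less 45 min break → 7 h 31 min
Wed: 10:03 AM–5:40 PM = 7 h 37 min; less 45 min break → 6 h 52 min
Thu: 8:52 AM–5:02 PM = 8 h 10 min; less 45 min break → 7 h 25 min
Fri: 5:22 AM–4:16 PM = 10 h 54 min; less 45 min break → 10 h 9 min
Sat: 8:13 AM–6:36 PM = 10 h 23 min; less 45 min break → 9 h 38 min
Total worked: 47 h 50 min = 47.83 h.
Threshold 37.5 h → overtime 10 h 20 min, regular 37 h 30 min.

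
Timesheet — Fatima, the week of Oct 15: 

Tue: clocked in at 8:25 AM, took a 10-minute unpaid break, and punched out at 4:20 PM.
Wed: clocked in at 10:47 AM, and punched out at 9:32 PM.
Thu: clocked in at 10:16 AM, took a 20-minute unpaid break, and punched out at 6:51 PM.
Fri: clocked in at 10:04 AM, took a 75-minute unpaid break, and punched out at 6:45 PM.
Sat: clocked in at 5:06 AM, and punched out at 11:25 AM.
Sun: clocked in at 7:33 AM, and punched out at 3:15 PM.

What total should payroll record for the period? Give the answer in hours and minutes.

Tue: 8:25 AM–4:20 PM = 7 h 55 min; less 10 min break → 7 h 45 min
Wed: 10:47 AM–9:32 PM = 10 h 45 min
Thu: 10:16 AM–6:51 PM = 8 h 35 min; less 20 min break → 8 h 15 min
Fri: 10:04 AM–6:45 PM = 8 h 41 min; less 75 min break → 7 h 26 min
Sat: 5:06 AM–11:25 AM = 6 h 19 min
Sun: 7:33 AM–3:15 PM = 7 h 42 min
Total: 7 h 45 min + 10 h 45 min + 8 h 15 min + 7 h 26 min + 6 h 19 min + 7 h 42 min = 48 h 12 min.

48 h 12 min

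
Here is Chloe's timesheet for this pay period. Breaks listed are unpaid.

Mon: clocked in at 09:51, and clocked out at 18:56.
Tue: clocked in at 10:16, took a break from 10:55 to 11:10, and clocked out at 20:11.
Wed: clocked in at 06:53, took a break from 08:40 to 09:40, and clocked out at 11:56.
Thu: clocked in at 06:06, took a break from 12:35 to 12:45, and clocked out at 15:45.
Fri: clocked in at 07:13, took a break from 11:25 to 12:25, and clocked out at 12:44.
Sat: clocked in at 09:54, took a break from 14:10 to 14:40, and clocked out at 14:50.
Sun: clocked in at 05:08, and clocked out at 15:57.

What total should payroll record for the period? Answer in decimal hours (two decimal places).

52.05 hours

Mon: 09:51–18:56 = 9 h 5 min
Tue: 10:16–20:11 = 9 h 55 min; less 15 min break → 9 h 40 min
Wed: 06:53–11:56 = 5 h 3 min; less 60 min break → 4 h 3 min
Thu: 06:06–15:45 = 9 h 39 min; less 10 min break → 9 h 29 min
Fri: 07:13–12:44 = 5 h 31 min; less 60 min break → 4 h 31 min
Sat: 09:54–14:50 = 4 h 56 min; less 30 min break → 4 h 26 min
Sun: 05:08–15:57 = 10 h 49 min
Total: 9 h 5 min + 9 h 40 min + 4 h 3 min + 9 h 29 min + 4 h 31 min + 4 h 26 min + 10 h 49 min = 52 h 3 min.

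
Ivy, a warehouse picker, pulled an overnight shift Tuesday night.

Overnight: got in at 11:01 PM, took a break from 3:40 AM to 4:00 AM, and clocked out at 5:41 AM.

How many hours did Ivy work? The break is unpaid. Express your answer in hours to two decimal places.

Overnight: 11:01 PM → midnight = 0 h 59 min; midnight → 5:41 AM = 5 h 41 min; span 6 h 40 min; less 20 min break → 6 h 20 min

6.33 hours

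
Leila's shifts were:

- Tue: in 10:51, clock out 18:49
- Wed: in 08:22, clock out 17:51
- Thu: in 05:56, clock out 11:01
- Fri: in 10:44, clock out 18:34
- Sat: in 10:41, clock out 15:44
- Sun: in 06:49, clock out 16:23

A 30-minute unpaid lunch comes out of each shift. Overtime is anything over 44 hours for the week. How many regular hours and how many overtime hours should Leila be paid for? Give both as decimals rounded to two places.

Regular 41.98 hours, overtime 0.00 hours

Tue: 10:51–18:49 = 7 h 58 min; less 30 min break → 7 h 28 min
Wed: 08:22–17:51 = 9 h 29 min; less 30 min break → 8 h 59 min
Thu: 05:56–11:01 = 5 h 5 min; less 30 min break → 4 h 35 min
Fri: 10:44–18:34 = 7 h 50 min; less 30 min break → 7 h 20 min
Sat: 10:41–15:44 = 5 h 3 min; less 30 min break → 4 h 33 min
Sun: 06:49–16:23 = 9 h 34 min; less 30 min break → 9 h 4 min
Total worked: 41 h 59 min = 41.98 h.
Threshold 44 h → overtime 0 h 0 min, regular 41 h 59 min.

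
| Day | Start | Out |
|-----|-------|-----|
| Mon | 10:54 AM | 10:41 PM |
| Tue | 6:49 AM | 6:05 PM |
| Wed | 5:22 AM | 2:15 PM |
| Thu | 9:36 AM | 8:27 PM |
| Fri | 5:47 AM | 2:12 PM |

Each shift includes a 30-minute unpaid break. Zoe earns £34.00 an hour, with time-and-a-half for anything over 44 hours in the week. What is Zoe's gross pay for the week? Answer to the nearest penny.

£1735.70

Mon: 10:54 AM–10:41 PM = 11 h 47 min; less 30 min break → 11 h 17 min
Tue: 6:49 AM–6:05 PM = 11 h 16 min; less 30 min break → 10 h 46 min
Wed: 5:22 AM–2:15 PM = 8 h 53 min; less 30 min break → 8 h 23 min
Thu: 9:36 AM–8:27 PM = 10 h 51 min; less 30 min break → 10 h 21 min
Fri: 5:47 AM–2:12 PM = 8 h 25 min; less 30 min break → 7 h 55 min
Total worked: 48 h 42 min = 2922 min.
Regular 44 h 0 min = 2640 min at £34.00/h; overtime 4 h 42 min = 282 min at £51.00/h.
Pay = (2640 × £34.00 + 282 × £51.00) ÷ 60 = £1735.70.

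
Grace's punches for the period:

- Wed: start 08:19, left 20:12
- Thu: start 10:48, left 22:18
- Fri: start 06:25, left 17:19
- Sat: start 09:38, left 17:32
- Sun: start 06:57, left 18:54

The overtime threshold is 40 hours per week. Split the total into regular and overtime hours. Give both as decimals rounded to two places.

Wed: 08:19–20:12 = 11 h 53 min
Thu: 10:48–22:18 = 11 h 30 min
Fri: 06:25–17:19 = 10 h 54 min
Sat: 09:38–17:32 = 7 h 54 min
Sun: 06:57–18:54 = 11 h 57 min
Total worked: 54 h 8 min = 54.13 h.
Threshold 40 h → overtime 14 h 8 min, regular 40 h 0 min.

Regular 40.00 hours, overtime 14.13 hours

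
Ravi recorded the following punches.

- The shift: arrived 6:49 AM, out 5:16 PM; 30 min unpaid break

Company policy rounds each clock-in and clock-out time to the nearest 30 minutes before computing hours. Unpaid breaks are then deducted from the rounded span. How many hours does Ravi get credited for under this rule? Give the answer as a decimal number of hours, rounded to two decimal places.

The shift: in 6:49 AM→7:00 AM, out 5:16 PM→5:30 PM; 10 h 30 min − 30 min = 10 h 0 min

10.00 hours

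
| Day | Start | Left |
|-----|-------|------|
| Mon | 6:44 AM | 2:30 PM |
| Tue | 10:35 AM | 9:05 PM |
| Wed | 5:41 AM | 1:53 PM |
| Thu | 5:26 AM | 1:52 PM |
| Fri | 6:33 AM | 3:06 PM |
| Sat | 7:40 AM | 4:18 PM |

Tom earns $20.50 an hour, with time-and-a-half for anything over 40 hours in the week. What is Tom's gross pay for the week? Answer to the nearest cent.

Mon: 6:44 AM–2:30 PM = 7 h 46 min
Tue: 10:35 AM–9:05 PM = 10 h 30 min
Wed: 5:41 AM–1:53 PM = 8 h 12 min
Thu: 5:26 AM–1:52 PM = 8 h 26 min
Fri: 6:33 AM–3:06 PM = 8 h 33 min
Sat: 7:40 AM–4:18 PM = 8 h 38 min
Total worked: 52 h 5 min = 3125 min.
Regular 40 h 0 min = 2400 min at $20.50/h; overtime 12 h 5 min = 725 min at $30.75/h.
Pay = (2400 × $20.50 + 725 × $30.75) ÷ 60 = $1191.56.

$1191.56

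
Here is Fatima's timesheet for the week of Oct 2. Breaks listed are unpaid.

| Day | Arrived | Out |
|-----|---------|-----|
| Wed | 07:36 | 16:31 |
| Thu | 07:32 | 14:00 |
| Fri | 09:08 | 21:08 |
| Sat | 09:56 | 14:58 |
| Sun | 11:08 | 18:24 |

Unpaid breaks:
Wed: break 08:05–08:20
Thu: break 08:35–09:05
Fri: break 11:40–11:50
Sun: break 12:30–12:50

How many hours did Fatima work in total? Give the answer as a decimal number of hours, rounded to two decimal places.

Wed: 07:36–16:31 = 8 h 55 min; less 15 min break → 8 h 40 min
Thu: 07:32–14:00 = 6 h 28 min; less 30 min break → 5 h 58 min
Fri: 09:08–21:08 = 12 h 0 min; less 10 min break → 11 h 50 min
Sat: 09:56–14:58 = 5 h 2 min
Sun: 11:08–18:24 = 7 h 16 min; less 20 min break → 6 h 56 min
Total: 8 h 40 min + 5 h 58 min + 11 h 50 min + 5 h 2 min + 6 h 56 min = 38 h 26 min.

38.43 hours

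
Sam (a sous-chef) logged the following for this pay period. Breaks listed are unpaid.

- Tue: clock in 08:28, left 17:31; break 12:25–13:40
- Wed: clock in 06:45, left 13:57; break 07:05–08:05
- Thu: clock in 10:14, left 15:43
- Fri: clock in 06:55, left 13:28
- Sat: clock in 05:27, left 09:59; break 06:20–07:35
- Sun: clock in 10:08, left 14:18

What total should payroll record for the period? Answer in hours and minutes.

Tue: 08:28–17:31 = 9 h 3 min; less 75 min break → 7 h 48 min
Wed: 06:45–13:57 = 7 h 12 min; less 60 min break → 6 h 12 min
Thu: 10:14–15:43 = 5 h 29 min
Fri: 06:55–13:28 = 6 h 33 min
Sat: 05:27–09:59 = 4 h 32 min; less 75 min break → 3 h 17 min
Sun: 10:08–14:18 = 4 h 10 min
Total: 7 h 48 min + 6 h 12 min + 5 h 29 min + 6 h 33 min + 3 h 17 min + 4 h 10 min = 33 h 29 min.

33 h 29 min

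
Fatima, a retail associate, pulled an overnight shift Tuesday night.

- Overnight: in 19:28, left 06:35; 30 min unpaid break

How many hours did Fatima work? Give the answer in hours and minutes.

Overnight: 19:28 → midnight = 4 h 32 min; midnight → 06:35 = 6 h 35 min; span 11 h 7 min; less 30 min break → 10 h 37 min

10 h 37 min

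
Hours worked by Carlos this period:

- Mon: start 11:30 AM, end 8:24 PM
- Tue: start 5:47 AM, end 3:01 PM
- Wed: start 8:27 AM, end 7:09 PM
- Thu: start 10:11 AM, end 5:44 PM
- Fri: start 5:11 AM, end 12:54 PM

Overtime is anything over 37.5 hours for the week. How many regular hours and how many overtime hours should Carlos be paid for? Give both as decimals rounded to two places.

Regular 37.50 hours, overtime 6.60 hours

Mon: 11:30 AM–8:24 PM = 8 h 54 min
Tue: 5:47 AM–3:01 PM = 9 h 14 min
Wed: 8:27 AM–7:09 PM = 10 h 42 min
Thu: 10:11 AM–5:44 PM = 7 h 33 min
Fri: 5:11 AM–12:54 PM = 7 h 43 min
Total worked: 44 h 6 min = 44.10 h.
Threshold 37.5 h → overtime 6 h 36 min, regular 37 h 30 min.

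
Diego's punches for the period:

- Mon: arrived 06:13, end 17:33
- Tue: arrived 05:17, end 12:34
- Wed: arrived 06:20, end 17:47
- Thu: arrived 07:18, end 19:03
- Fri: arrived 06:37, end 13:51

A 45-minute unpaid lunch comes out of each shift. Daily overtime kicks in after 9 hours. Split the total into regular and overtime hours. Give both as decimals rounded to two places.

Mon: 06:13–17:33 = 11 h 20 min; less 45 min break → 10 h 35 min
Tue: 05:17–12:34 = 7 h 17 min; less 45 min break → 6 h 32 min
Wed: 06:20–17:47 = 11 h 27 min; less 45 min break → 10 h 42 min
Thu: 07:18–19:03 = 11 h 45 min; less 45 min break → 11 h 0 min
Fri: 06:37–13:51 = 7 h 14 min; less 45 min break → 6 h 29 min
Mon reg 9 h 0 min / OT 1 h 35 min; Tue reg 6 h 32 min / OT 0 h 0 min; Wed reg 9 h 0 min / OT 1 h 42 min; Thu reg 9 h 0 min / OT 2 h 0 min; Fri reg 6 h 29 min / OT 0 h 0 min.
Totals: regular 40 h 1 min, overtime 5 h 17 min.

Regular 40.02 hours, overtime 5.28 hours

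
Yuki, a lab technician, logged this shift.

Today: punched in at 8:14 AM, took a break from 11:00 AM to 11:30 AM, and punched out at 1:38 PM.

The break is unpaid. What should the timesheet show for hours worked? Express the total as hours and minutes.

Today: 8:14 AM–1:38 PM = 5 h 24 min; less 30 min break → 4 h 54 min

4 h 54 min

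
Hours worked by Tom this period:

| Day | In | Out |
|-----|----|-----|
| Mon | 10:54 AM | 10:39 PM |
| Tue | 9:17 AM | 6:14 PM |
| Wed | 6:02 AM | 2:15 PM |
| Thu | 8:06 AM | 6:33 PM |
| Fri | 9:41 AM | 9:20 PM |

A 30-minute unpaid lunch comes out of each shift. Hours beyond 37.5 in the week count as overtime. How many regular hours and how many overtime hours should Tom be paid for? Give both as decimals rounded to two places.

Mon: 10:54 AM–10:39 PM = 11 h 45 min; less 30 min break → 11 h 15 min
Tue: 9:17 AM–6:14 PM = 8 h 57 min; less 30 min break → 8 h 27 min
Wed: 6:02 AM–2:15 PM = 8 h 13 min; less 30 min break → 7 h 43 min
Thu: 8:06 AM–6:33 PM = 10 h 27 min; less 30 min break → 9 h 57 min
Fri: 9:41 AM–9:20 PM = 11 h 39 min; less 30 min break → 11 h 9 min
Total worked: 48 h 31 min = 48.52 h.
Threshold 37.5 h → overtime 11 h 1 min, regular 37 h 30 min.

Regular 37.50 hours, overtime 11.02 hours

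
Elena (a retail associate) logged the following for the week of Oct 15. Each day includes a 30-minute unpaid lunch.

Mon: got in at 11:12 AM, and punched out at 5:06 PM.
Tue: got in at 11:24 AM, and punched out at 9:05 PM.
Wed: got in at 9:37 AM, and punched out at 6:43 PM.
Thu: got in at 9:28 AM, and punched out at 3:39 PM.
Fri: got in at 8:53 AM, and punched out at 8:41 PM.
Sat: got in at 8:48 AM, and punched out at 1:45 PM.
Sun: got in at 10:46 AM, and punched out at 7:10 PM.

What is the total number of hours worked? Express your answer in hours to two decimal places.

52.52 hours

Mon: 11:12 AM–5:06 PM = 5 h 54 min; less 30 min break → 5 h 24 min
Tue: 11:24 AM–9:05 PM = 9 h 41 min; less 30 min break → 9 h 11 min
Wed: 9:37 AM–6:43 PM = 9 h 6 min; less 30 min break → 8 h 36 min
Thu: 9:28 AM–3:39 PM = 6 h 11 min; less 30 min break → 5 h 41 min
Fri: 8:53 AM–8:41 PM = 11 h 48 min; less 30 min break → 11 h 18 min
Sat: 8:48 AM–1:45 PM = 4 h 57 min; less 30 min break → 4 h 27 min
Sun: 10:46 AM–7:10 PM = 8 h 24 min; less 30 min break → 7 h 54 min
Total: 5 h 24 min + 9 h 11 min + 8 h 36 min + 5 h 41 min + 11 h 18 min + 4 h 27 min + 7 h 54 min = 52 h 31 min.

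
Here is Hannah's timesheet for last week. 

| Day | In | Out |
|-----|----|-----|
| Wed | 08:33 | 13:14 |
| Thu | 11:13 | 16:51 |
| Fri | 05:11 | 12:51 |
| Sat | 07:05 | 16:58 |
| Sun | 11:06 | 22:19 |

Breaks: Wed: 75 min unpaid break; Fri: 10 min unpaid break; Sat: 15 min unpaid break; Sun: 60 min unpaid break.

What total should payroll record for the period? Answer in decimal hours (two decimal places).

Wed: 08:33–13:14 = 4 h 41 min; less 75 min break → 3 h 26 min
Thu: 11:13–16:51 = 5 h 38 min
Fri: 05:11–12:51 = 7 h 40 min; less 10 min break → 7 h 30 min
Sat: 07:05–16:58 = 9 h 53 min; less 15 min break → 9 h 38 min
Sun: 11:06–22:19 = 11 h 13 min; less 60 min break → 10 h 13 min
Total: 3 h 26 min + 5 h 38 min + 7 h 30 min + 9 h 38 min + 10 h 13 min = 36 h 25 min.

36.42 hours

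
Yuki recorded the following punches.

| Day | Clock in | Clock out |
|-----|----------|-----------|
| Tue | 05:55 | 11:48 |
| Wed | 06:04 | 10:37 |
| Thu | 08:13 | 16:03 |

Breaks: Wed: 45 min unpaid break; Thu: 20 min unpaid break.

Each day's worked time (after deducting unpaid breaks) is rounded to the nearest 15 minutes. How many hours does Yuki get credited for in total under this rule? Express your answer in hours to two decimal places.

Tue: 05:55–11:48 = 5 h 53 min → rounds to 6 h 0 min
Wed: 06:04–10:37 = 4 h 33 min − 45 min = 3 h 48 min → rounds to 3 h 45 min
Thu: 08:13–16:03 = 7 h 50 min − 20 min = 7 h 30 min → rounds to 7 h 30 min
Total credited: 17 h 15 min.

17.25 hours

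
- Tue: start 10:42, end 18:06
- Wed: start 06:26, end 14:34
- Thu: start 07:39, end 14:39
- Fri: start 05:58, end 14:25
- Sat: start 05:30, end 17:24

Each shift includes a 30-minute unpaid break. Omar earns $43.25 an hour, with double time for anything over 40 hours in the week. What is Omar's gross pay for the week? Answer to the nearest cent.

$1763.16

Tue: 10:42–18:06 = 7 h 24 min; less 30 min break → 6 h 54 min
Wed: 06:26–14:34 = 8 h 8 min; less 30 min break → 7 h 38 min
Thu: 07:39–14:39 = 7 h 0 min; less 30 min break → 6 h 30 min
Fri: 05:58–14:25 = 8 h 27 min; less 30 min break → 7 h 57 min
Sat: 05:30–17:24 = 11 h 54 min; less 30 min break → 11 h 24 min
Total worked: 40 h 23 min = 2423 min.
Regular 40 h 0 min = 2400 min at $43.25/h; overtime 0 h 23 min = 23 min at $86.50/h.
Pay = (2400 × $43.25 + 23 × $86.50) ÷ 60 = $1763.16.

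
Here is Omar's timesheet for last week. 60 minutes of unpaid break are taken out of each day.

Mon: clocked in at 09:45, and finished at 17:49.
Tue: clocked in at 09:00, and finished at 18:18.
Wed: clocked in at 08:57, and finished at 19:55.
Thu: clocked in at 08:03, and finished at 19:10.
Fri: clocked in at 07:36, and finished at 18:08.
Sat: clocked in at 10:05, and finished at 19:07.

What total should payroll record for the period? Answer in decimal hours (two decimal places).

Mon: 09:45–17:49 = 8 h 4 min; less 60 min break → 7 h 4 min
Tue: 09:00–18:18 = 9 h 18 min; less 60 min break → 8 h 18 min
Wed: 08:57–19:55 = 10 h 58 min; less 60 min break → 9 h 58 min
Thu: 08:03–19:10 = 11 h 7 min; less 60 min break → 10 h 7 min
Fri: 07:36–18:08 = 10 h 32 min; less 60 min break → 9 h 32 min
Sat: 10:05–19:07 = 9 h 2 min; less 60 min break → 8 h 2 min
Total: 7 h 4 min + 8 h 18 min + 9 h 58 min + 10 h 7 min + 9 h 32 min + 8 h 2 min = 53 h 1 min.

53.02 hours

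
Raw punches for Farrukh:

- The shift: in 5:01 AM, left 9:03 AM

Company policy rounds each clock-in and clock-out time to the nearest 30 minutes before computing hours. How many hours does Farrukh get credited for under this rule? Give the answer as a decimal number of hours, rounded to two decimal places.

4.00 hours

The shift: in 5:01 AM→5:00 AM, out 9:03 AM→9:00 AM; 4 h 0 min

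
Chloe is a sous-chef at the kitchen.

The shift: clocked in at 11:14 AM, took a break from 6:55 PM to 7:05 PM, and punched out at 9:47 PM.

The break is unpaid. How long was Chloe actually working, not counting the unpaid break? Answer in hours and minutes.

The shift: 11:14 AM–9:47 PM = 10 h 33 min; less 10 min break → 10 h 23 min

10 h 23 min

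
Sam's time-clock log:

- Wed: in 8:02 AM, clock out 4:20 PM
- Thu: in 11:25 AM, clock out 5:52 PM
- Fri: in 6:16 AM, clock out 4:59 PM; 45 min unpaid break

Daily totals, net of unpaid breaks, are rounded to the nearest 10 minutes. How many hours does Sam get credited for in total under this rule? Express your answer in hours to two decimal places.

Wed: 8:02 AM–4:20 PM = 8 h 18 min → rounds to 8 h 20 min
Thu: 11:25 AM–5:52 PM = 6 h 27 min → rounds to 6 h 30 min
Fri: 6:16 AM–4:59 PM = 10 h 43 min − 45 min = 9 h 58 min → rounds to 10 h 0 min
Total credited: 24 h 50 min.

24.83 hours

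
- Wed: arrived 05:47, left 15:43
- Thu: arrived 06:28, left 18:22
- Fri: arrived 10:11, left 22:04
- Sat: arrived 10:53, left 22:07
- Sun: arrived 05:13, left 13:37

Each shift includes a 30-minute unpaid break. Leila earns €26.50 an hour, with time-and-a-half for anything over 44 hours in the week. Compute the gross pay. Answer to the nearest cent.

€1438.29

Wed: 05:47–15:43 = 9 h 56 min; less 30 min break → 9 h 26 min
Thu: 06:28–18:22 = 11 h 54 min; less 30 min break → 11 h 24 min
Fri: 10:11–22:04 = 11 h 53 min; less 30 min break → 11 h 23 min
Sat: 10:53–22:07 = 11 h 14 min; less 30 min break → 10 h 44 min
Sun: 05:13–13:37 = 8 h 24 min; less 30 min break → 7 h 54 min
Total worked: 50 h 51 min = 3051 min.
Regular 44 h 0 min = 2640 min at €26.50/h; overtime 6 h 51 min = 411 min at €39.75/h.
Pay = (2640 × €26.50 + 411 × €39.75) ÷ 60 = €1438.29.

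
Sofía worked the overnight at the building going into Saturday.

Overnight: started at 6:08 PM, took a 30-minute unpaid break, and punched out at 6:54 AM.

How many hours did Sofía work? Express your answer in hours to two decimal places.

Overnight: 6:08 PM → midnight = 5 h 52 min; midnight → 6:54 AM = 6 h 54 min; span 12 h 46 min; less 30 min break → 12 h 16 min

12.27 hours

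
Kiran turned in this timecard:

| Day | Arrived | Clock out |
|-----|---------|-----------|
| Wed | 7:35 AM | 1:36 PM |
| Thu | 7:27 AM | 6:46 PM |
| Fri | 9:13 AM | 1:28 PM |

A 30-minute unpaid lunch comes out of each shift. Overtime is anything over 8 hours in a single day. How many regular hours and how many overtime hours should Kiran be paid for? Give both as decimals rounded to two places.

Regular 17.27 hours, overtime 2.82 hours

Wed: 7:35 AM–1:36 PM = 6 h 1 min; less 30 min break → 5 h 31 min
Thu: 7:27 AM–6:46 PM = 11 h 19 min; less 30 min break → 10 h 49 min
Fri: 9:13 AM–1:28 PM = 4 h 15 min; less 30 min break → 3 h 45 min
Wed reg 5 h 31 min / OT 0 h 0 min; Thu reg 8 h 0 min / OT 2 h 49 min; Fri reg 3 h 45 min / OT 0 h 0 min.
Totals: regular 17 h 16 min, overtime 2 h 49 min.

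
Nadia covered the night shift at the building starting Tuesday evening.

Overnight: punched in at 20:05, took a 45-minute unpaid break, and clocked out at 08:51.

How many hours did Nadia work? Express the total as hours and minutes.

Overnight: 20:05 → midnight = 3 h 55 min; midnight → 08:51 = 8 h 51 min; span 12 h 46 min; less 45 min break → 12 h 1 min

12 h 1 min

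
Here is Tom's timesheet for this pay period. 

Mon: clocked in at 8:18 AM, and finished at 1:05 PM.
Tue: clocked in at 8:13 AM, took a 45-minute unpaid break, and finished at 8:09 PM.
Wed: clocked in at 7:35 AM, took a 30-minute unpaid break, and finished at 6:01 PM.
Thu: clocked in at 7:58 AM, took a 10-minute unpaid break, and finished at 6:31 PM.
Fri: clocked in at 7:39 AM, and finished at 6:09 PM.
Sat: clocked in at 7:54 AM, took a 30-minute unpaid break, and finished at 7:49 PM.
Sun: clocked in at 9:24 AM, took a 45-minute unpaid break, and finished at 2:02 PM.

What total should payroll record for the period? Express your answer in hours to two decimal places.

Mon: 8:18 AM–1:05 PM = 4 h 47 min
Tue: 8:13 AM–8:09 PM = 11 h 56 min; less 45 min break → 11 h 11 min
Wed: 7:35 AM–6:01 PM = 10 h 26 min; less 30 min break → 9 h 56 min
Thu: 7:58 AM–6:31 PM = 10 h 33 min; less 10 min break → 10 h 23 min
Fri: 7:39 AM–6:09 PM = 10 h 30 min
Sat: 7:54 AM–7:49 PM = 11 h 55 min; less 30 min break → 11 h 25 min
Sun: 9:24 AM–2:02 PM = 4 h 38 min; less 45 min break → 3 h 53 min
Total: 4 h 47 min + 11 h 11 min + 9 h 56 min + 10 h 23 min + 10 h 30 min + 11 h 25 min + 3 h 53 min = 62 h 5 min.

62.08 hours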